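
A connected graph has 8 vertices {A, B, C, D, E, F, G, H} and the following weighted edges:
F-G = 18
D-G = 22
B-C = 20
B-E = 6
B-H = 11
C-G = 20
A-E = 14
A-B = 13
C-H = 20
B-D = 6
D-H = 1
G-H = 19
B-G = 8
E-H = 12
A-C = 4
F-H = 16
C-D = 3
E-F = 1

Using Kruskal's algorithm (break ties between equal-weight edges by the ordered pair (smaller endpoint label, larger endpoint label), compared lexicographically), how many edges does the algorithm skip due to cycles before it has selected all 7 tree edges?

0

Kruskal's algorithm — process edges by increasing weight (ties by edge label):
D-H (1): add — endpoints in different components.
E-F (1): add — endpoints in different components.
C-D (3): add — endpoints in different components.
A-C (4): add — endpoints in different components.
B-D (6): add — endpoints in different components.
B-E (6): add — endpoints in different components.
B-G (8): add — endpoints in different components.
Edges rejected before the tree was complete: 0.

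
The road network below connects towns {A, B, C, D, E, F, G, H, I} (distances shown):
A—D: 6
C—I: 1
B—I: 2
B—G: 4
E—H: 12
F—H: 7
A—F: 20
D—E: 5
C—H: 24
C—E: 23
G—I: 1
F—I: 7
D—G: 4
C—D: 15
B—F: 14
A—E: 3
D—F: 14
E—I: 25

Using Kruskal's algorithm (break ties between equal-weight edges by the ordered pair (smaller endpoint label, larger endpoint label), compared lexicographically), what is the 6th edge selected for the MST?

D-E

Kruskal: consider edges lightest-first.
C—I (1): add — endpoints in different components.
G—I (1): add — endpoints in different components.
B—I (2): add — endpoints in different components.
A—E (3): add — endpoints in different components.
B—G (4): skip — B and G already connected.
D—G (4): add — endpoints in different components.
D—E (5): add — endpoints in different components.
A—D (6): skip — A and D already connected.
F—H (7): add — endpoints in different components.
F—I (7): add — endpoints in different components.
The 6th edge added is D—E.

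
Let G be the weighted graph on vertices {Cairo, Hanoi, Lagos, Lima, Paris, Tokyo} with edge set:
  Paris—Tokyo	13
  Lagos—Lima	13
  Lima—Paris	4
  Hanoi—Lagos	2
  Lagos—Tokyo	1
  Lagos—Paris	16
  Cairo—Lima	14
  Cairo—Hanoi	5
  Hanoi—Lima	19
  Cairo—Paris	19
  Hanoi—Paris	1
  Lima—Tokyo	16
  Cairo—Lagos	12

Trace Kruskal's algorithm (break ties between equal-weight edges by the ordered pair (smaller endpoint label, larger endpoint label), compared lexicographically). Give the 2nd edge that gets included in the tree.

Lagos-Tokyo

Kruskal's algorithm — process edges by increasing weight (ties by edge label):
Hanoi—Paris (1): add — endpoints in different components.
Lagos—Tokyo (1): add — endpoints in different components.
Hanoi—Lagos (2): add — endpoints in different components.
Lima—Paris (4): add — endpoints in different components.
Cairo—Hanoi (5): add — endpoints in different components.
The 2nd edge added is Lagos—Tokyo.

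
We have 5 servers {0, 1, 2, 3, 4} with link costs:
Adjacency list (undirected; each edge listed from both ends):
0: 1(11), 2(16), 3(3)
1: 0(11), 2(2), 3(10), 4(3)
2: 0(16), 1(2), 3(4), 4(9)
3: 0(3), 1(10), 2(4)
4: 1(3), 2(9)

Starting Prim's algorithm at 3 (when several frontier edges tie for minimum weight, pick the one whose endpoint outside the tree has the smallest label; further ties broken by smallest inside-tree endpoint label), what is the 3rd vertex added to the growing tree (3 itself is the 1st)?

Prim, starting at 3.
Step 1: cheapest edge leaving the tree is 0—3 (3); add 0.
Step 2: cheapest edge leaving the tree is 2—3 (4); add 2.
Step 3: cheapest edge leaving the tree is 1—2 (2); add 1.
Step 4: cheapest edge leaving the tree is 1—4 (3); add 4.
Vertex order: 3, 0, 2, 1, 4. The 3rd vertex is 2.

2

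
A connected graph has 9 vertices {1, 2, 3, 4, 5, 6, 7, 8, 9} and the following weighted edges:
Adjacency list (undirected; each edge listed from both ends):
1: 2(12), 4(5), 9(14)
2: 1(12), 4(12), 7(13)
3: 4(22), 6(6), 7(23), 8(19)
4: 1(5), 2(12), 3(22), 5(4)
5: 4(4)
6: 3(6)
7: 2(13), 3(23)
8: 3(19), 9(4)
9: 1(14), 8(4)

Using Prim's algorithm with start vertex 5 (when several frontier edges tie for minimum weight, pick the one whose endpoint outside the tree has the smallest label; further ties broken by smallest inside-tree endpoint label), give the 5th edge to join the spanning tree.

Grow the tree from 5 using Prim:
Step 1: cheapest edge leaving the tree is 4–5 (4); add 4.
Step 2: cheapest edge leaving the tree is 1–4 (5); add 1.
Step 3: cheapest edge leaving the tree is 1–2 (12); add 2.
Step 4: cheapest edge leaving the tree is 2–7 (13); add 7.
Step 5: cheapest edge leaving the tree is 1–9 (14); add 9.
Step 6: cheapest edge leaving the tree is 8–9 (4); add 8.
Step 7: cheapest edge leaving the tree is 3–8 (19); add 3.
Step 8: cheapest edge leaving the tree is 3–6 (6); add 6.
The 5th edge added is 1–9.

1-9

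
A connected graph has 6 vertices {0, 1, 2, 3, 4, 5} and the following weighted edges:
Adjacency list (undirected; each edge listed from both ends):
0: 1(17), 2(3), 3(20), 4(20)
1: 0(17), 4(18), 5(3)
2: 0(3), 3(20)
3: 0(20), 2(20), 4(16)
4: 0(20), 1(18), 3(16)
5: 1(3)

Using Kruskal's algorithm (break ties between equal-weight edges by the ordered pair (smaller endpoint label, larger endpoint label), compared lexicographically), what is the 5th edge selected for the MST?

Kruskal's algorithm — process edges by increasing weight (ties by edge label):
0-2 (3): add. Components now {0,2} {1} {3} {4} {5}
1-5 (3): add. Components now {0,2} {1,5} {3} {4}
3-4 (16): add. Components now {0,2} {1,5} {3,4}
0-1 (17): add. Components now {0,1,2,5} {3,4}
1-4 (18): add. Components now {0,1,2,3,4,5}
The 5th edge added is 1-4.

1-4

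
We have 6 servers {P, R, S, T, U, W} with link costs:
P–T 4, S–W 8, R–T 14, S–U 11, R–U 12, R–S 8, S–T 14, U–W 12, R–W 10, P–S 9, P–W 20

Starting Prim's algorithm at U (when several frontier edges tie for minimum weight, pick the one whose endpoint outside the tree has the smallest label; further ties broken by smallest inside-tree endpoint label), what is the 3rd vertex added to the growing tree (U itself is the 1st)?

Prim, starting at U.
Step 1: frontier [S–U 11, R–U 12, U–W 12] → take S–U (11); add S.
Step 2: frontier [R–S 8, S–W 8, P–S 9, S–T 14, R–U 12, U–W 12] → take R–S (8); add R.
Step 3: frontier [R–W 10, R–T 14, S–W 8, P–S 9, S–T 14, U–W 12] → take S–W (8); add W.
Step 4: frontier [R–T 14, P–S 9, S–T 14, P–W 20] → take P–S (9); add P.
Step 5: frontier [P–T 4, R–T 14, S–T 14] → take P–T (4); add T.
Vertex order: U, S, R, W, P, T. The 3rd vertex is R.

R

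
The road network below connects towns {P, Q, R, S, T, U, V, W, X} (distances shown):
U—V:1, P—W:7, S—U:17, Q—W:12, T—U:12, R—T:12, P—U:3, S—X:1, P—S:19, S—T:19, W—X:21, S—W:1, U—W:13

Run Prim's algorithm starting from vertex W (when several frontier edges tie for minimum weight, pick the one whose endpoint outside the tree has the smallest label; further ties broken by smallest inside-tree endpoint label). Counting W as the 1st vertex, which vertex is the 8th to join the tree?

T

Grow the tree from W using Prim:
Step 1: frontier [S—W 1, P—W 7, Q—W 12, U—W 13, W—X 21] → take S—W (1); add S.
Step 2: frontier [S—X 1, S—U 17, P—S 19, S—T 19, P—W 7, Q—W 12, U—W 13, W—X 21] → take S—X (1); add X.
Step 3: frontier [S—U 17, P—S 19, S—T 19, P—W 7, Q—W 12, U—W 13] → take P—W (7); add P.
Step 4: frontier [P—U 3, S—U 17, S—T 19, Q—W 12, U—W 13] → take P—U (3); add U.
Step 5: frontier [S—T 19, U—V 1, T—U 12, Q—W 12] → take U—V (1); add V.
Step 6: frontier [S—T 19, T—U 12, Q—W 12] → take Q—W (12); add Q.
Step 7: frontier [S—T 19, T—U 12] → take T—U (12); add T.
Step 8: frontier [R—T 12] → take R—T (12); add R.
Vertex order: W, S, X, P, U, V, Q, T, R. The 8th vertex is T.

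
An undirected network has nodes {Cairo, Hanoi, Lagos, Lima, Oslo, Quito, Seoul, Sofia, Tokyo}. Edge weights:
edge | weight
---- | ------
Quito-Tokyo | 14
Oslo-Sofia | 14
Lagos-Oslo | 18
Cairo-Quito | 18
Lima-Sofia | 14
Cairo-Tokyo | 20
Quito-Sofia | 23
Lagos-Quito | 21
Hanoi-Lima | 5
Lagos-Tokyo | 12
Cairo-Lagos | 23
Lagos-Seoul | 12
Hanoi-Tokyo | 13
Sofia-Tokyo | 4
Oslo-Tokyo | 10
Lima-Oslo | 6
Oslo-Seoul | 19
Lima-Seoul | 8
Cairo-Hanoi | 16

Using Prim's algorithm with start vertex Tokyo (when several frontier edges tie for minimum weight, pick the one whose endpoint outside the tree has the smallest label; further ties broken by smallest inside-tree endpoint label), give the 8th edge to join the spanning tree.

Cairo-Hanoi

Prim's algorithm from Tokyo:
Step 1: cheapest edge leaving the tree is Sofia-Tokyo (4); add Sofia.
Step 2: cheapest edge leaving the tree is Oslo-Tokyo (10); add Oslo.
Step 3: cheapest edge leaving the tree is Lima-Oslo (6); add Lima.
Step 4: cheapest edge leaving the tree is Hanoi-Lima (5); add Hanoi.
Step 5: cheapest edge leaving the tree is Lima-Seoul (8); add Seoul.
Step 6: cheapest edge leaving the tree is Lagos-Seoul (12); add Lagos.
Step 7: cheapest edge leaving the tree is Quito-Tokyo (14); add Quito.
Step 8: cheapest edge leaving the tree is Cairo-Hanoi (16); add Cairo.
The 8th edge added is Cairo-Hanoi.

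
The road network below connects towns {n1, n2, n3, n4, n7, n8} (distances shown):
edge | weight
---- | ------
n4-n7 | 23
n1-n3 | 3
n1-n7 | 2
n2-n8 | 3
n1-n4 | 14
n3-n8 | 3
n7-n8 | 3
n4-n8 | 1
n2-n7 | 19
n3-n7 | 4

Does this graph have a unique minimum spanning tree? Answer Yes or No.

Sort edges by weight, then run Kruskal:
n4-n8 (1): add — endpoints in different components.
n1-n7 (2): add — endpoints in different components.
n1-n3 (3): add — endpoints in different components.
n2-n8 (3): add — endpoints in different components.
n3-n8 (3): add — endpoints in different components.
Non-tree edge n7-n8 has weight 3, equal to the heaviest edge on its tree cycle — swapping gives another MST of the same weight. Not unique.

No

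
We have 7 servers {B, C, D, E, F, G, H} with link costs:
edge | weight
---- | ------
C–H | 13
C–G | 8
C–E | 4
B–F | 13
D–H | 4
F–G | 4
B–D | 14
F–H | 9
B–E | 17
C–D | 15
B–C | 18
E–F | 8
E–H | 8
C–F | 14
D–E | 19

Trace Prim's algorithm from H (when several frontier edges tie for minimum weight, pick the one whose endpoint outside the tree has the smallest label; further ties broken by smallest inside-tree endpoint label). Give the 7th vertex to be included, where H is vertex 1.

B

Prim, starting at H.
Step 1: cheapest edge leaving the tree is D–H (4); add D.
Step 2: cheapest edge leaving the tree is E–H (8); add E.
Step 3: cheapest edge leaving the tree is C–E (4); add C.
Step 4: cheapest edge leaving the tree is E–F (8); add F.
Step 5: cheapest edge leaving the tree is F–G (4); add G.
Step 6: cheapest edge leaving the tree is B–F (13); add B.
Vertex order: H, D, E, C, F, G, B. The 7th vertex is B.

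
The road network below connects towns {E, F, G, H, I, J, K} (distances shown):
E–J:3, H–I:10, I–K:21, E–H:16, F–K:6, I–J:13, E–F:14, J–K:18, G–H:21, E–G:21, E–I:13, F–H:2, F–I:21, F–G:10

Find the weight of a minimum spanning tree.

Kruskal's algorithm — process edges by increasing weight (ties by edge label):
F–H (2): add — endpoints in different components.
E–J (3): add — endpoints in different components.
F–K (6): add — endpoints in different components.
F–G (10): add — endpoints in different components.
H–I (10): add — endpoints in different components.
E–I (13): add — endpoints in different components.
MST edges: F–H, E–J, F–K, F–G, H–I, E–I; total weight 2+3+6+10+10+13 = 44.

44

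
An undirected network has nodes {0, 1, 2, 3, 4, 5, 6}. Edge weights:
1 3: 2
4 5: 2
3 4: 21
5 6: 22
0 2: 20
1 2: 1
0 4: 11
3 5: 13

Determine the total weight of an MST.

51

Sort edges by weight, then run Kruskal:
1 2 (1): add. Components now {0} {1,2} {3} {4} {5} {6}
1 3 (2): add. Components now {0} {1,2,3} {4} {5} {6}
4 5 (2): add. Components now {0} {1,2,3} {4,5} {6}
0 4 (11): add. Components now {0,4,5} {1,2,3} {6}
3 5 (13): add. Components now {0,1,2,3,4,5} {6}
0 2 (20): skip — 0 and 2 already connected.
3 4 (21): skip — 3 and 4 already connected.
5 6 (22): add. Components now {0,1,2,3,4,5,6}
MST edges: 1 2, 1 3, 4 5, 0 4, 3 5, 5 6; total weight 1+2+2+11+13+22 = 51.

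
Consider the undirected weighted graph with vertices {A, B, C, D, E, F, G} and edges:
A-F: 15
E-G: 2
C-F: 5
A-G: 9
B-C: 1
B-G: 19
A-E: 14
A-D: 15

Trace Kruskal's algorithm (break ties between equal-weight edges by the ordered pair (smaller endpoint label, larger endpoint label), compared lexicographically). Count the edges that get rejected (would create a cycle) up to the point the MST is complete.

Sort edges by weight, then run Kruskal:
B-C (1): add — endpoints in different components.
E-G (2): add — endpoints in different components.
C-F (5): add — endpoints in different components.
A-G (9): add — endpoints in different components.
A-E (14): skip — A and E already connected.
A-D (15): add — endpoints in different components.
A-F (15): add — endpoints in different components.
Edges rejected before the tree was complete: 1.

1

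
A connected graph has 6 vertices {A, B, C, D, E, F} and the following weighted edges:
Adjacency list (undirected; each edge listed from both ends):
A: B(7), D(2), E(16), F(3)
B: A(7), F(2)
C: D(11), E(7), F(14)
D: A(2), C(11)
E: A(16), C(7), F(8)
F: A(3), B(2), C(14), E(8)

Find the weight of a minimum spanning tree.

Grow the tree from A using Prim:
Step 1: cheapest edge leaving the tree is A–D (2); add D.
Step 2: cheapest edge leaving the tree is A–F (3); add F.
Step 3: cheapest edge leaving the tree is B–F (2); add B.
Step 4: cheapest edge leaving the tree is E–F (8); add E.
Step 5: cheapest edge leaving the tree is C–E (7); add C.
MST edges: A–D, A–F, B–F, E–F, C–E; total weight 2+3+2+8+7 = 22.

22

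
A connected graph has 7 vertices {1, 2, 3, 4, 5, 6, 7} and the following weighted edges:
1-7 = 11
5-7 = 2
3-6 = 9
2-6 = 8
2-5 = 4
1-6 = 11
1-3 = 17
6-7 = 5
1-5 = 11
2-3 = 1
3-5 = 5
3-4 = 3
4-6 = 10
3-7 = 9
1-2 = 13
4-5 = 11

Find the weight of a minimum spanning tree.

Prim's algorithm from 6:
Step 1: cheapest edge leaving the tree is 6-7 (5); add 7.
Step 2: cheapest edge leaving the tree is 5-7 (2); add 5.
Step 3: cheapest edge leaving the tree is 2-5 (4); add 2.
Step 4: cheapest edge leaving the tree is 2-3 (1); add 3.
Step 5: cheapest edge leaving the tree is 3-4 (3); add 4.
Step 6: cheapest edge leaving the tree is 1-5 (11); add 1.
MST edges: 6-7, 5-7, 2-5, 2-3, 3-4, 1-5; total weight 5+2+4+1+3+11 = 26.

26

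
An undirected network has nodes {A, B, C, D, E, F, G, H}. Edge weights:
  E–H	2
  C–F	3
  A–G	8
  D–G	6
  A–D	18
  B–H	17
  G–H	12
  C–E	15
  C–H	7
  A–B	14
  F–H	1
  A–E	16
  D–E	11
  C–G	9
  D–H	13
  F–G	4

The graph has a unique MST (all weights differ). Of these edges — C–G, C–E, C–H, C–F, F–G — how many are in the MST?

Kruskal's algorithm — process edges by increasing weight (ties by edge label):
F–H (1): add — endpoints in different components.
E–H (2): add — endpoints in different components.
C–F (3): add — endpoints in different components.
F–G (4): add — endpoints in different components.
D–G (6): add — endpoints in different components.
C–H (7): skip — C and H already connected.
A–G (8): add — endpoints in different components.
C–G (9): skip — C and G already connected.
D–E (11): skip — D and E already connected.
G–H (12): skip — G and H already connected.
D–H (13): skip — D and H already connected.
A–B (14): add — endpoints in different components.
MST edge set: {F–H, E–H, C–F, F–G, D–G, A–G, A–B}.
Of the listed edges, {C–F, F–G} are in the MST → 2.

2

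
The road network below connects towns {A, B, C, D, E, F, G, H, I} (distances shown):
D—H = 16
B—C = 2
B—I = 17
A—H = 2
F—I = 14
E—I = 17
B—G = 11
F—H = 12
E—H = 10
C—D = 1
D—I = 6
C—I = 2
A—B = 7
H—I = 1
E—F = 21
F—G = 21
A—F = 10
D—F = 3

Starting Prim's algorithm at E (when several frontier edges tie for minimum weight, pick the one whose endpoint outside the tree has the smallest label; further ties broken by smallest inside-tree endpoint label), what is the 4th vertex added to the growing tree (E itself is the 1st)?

A

Prim, starting at E.
Step 1: cheapest edge leaving the tree is E—H (10); add H.
Step 2: cheapest edge leaving the tree is H—I (1); add I.
Step 3: cheapest edge leaving the tree is A—H (2); add A.
Step 4: cheapest edge leaving the tree is C—I (2); add C.
Step 5: cheapest edge leaving the tree is C—D (1); add D.
Step 6: cheapest edge leaving the tree is B—C (2); add B.
Step 7: cheapest edge leaving the tree is D—F (3); add F.
Step 8: cheapest edge leaving the tree is B—G (11); add G.
Vertex order: E, H, I, A, C, D, B, F, G. The 4th vertex is A.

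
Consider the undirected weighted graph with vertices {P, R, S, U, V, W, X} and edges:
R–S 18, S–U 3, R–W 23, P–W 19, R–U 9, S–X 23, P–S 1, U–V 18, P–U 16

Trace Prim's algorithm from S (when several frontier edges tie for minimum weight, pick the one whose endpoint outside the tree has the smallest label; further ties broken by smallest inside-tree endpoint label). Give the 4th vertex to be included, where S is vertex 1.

R

Grow the tree from S using Prim:
Step 1: cheapest edge leaving the tree is P–S (1); add P.
Step 2: cheapest edge leaving the tree is S–U (3); add U.
Step 3: cheapest edge leaving the tree is R–U (9); add R.
Step 4: cheapest edge leaving the tree is U–V (18); add V.
Step 5: cheapest edge leaving the tree is P–W (19); add W.
Step 6: cheapest edge leaving the tree is S–X (23); add X.
Vertex order: S, P, U, R, V, W, X. The 4th vertex is R.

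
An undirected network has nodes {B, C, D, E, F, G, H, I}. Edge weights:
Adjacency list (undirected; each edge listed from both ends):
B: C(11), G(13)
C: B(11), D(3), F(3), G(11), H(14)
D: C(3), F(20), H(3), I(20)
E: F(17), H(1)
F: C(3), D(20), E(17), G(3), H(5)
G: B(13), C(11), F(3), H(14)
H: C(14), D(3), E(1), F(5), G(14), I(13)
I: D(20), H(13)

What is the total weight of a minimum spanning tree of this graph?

37

Prim's algorithm from E:
Step 1: cheapest edge leaving the tree is E H (1); add H.
Step 2: cheapest edge leaving the tree is D H (3); add D.
Step 3: cheapest edge leaving the tree is C D (3); add C.
Step 4: cheapest edge leaving the tree is C F (3); add F.
Step 5: cheapest edge leaving the tree is F G (3); add G.
Step 6: cheapest edge leaving the tree is B C (11); add B.
Step 7: cheapest edge leaving the tree is H I (13); add I.
MST edges: E H, D H, C D, C F, F G, B C, H I; total weight 1+3+3+3+3+11+13 = 37.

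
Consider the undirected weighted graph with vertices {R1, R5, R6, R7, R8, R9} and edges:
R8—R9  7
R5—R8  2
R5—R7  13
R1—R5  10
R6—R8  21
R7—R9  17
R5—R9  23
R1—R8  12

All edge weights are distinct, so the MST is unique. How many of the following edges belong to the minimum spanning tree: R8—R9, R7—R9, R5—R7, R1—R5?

3

Sort edges by weight, then run Kruskal:
R5—R8 (2): add. Components now {R9} {R5,R8} {R7} {R6} {R1}
R8—R9 (7): add. Components now {R5,R8,R9} {R7} {R6} {R1}
R1—R5 (10): add. Components now {R1,R5,R8,R9} {R7} {R6}
R1—R8 (12): skip — R8 and R1 already connected.
R5—R7 (13): add. Components now {R1,R5,R7,R8,R9} {R6}
R7—R9 (17): skip — R9 and R7 already connected.
R6—R8 (21): add. Components now {R1,R5,R6,R7,R8,R9}
MST edge set: {R5—R8, R8—R9, R1—R5, R5—R7, R6—R8}.
Of the listed edges, {R8—R9, R5—R7, R1—R5} are in the MST → 3.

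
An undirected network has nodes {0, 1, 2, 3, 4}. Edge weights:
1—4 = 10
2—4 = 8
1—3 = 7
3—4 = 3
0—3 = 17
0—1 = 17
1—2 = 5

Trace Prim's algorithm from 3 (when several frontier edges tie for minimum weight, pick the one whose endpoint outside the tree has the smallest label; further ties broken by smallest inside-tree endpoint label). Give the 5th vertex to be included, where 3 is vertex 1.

0

Prim's algorithm from 3:
Step 1: cheapest edge leaving the tree is 3—4 (3); add 4.
Step 2: cheapest edge leaving the tree is 1—3 (7); add 1.
Step 3: cheapest edge leaving the tree is 1—2 (5); add 2.
Step 4: cheapest edge leaving the tree is 0—1 (17); add 0.
Vertex order: 3, 4, 1, 2, 0. The 5th vertex is 0.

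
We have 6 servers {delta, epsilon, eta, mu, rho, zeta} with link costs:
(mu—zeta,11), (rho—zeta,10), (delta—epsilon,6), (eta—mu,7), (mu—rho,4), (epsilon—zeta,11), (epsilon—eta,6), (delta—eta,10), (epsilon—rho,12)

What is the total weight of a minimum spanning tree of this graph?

33

Prim's algorithm from eta:
Step 1: cheapest edge leaving the tree is epsilon—eta (6); add epsilon.
Step 2: cheapest edge leaving the tree is delta—epsilon (6); add delta.
Step 3: cheapest edge leaving the tree is eta—mu (7); add mu.
Step 4: cheapest edge leaving the tree is mu—rho (4); add rho.
Step 5: cheapest edge leaving the tree is rho—zeta (10); add zeta.
MST edges: epsilon—eta, delta—epsilon, eta—mu, mu—rho, rho—zeta; total weight 6+6+7+4+10 = 33.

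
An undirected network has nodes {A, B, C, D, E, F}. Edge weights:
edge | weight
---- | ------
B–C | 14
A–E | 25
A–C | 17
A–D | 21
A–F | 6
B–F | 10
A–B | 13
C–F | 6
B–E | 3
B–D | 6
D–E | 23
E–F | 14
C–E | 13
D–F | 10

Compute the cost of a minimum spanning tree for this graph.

31

Prim, starting at B.
Step 1: cheapest edge leaving the tree is B–E (3); add E.
Step 2: cheapest edge leaving the tree is B–D (6); add D.
Step 3: cheapest edge leaving the tree is B–F (10); add F.
Step 4: cheapest edge leaving the tree is A–F (6); add A.
Step 5: cheapest edge leaving the tree is C–F (6); add C.
MST edges: B–E, B–D, B–F, A–F, C–F; total weight 3+6+10+6+6 = 31.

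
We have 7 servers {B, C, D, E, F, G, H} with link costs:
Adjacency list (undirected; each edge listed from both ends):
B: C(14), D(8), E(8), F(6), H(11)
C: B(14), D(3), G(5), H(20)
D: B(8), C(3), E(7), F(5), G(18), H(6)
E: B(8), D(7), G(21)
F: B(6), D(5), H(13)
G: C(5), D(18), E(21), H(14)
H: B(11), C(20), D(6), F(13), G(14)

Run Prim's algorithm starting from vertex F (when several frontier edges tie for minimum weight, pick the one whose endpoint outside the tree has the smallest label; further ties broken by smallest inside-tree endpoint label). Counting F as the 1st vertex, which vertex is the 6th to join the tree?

Prim's algorithm from F:
Step 1: cheapest edge leaving the tree is D–F (5); add D.
Step 2: cheapest edge leaving the tree is C–D (3); add C.
Step 3: cheapest edge leaving the tree is C–G (5); add G.
Step 4: cheapest edge leaving the tree is B–F (6); add B.
Step 5: cheapest edge leaving the tree is D–H (6); add H.
Step 6: cheapest edge leaving the tree is D–E (7); add E.
Vertex order: F, D, C, G, B, H, E. The 6th vertex is H.

H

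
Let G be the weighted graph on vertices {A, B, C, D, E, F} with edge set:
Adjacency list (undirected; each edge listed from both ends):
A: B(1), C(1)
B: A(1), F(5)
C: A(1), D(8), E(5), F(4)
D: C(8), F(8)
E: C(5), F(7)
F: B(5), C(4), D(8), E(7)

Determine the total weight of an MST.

Sort edges by weight, then run Kruskal:
A B (1): add — endpoints in different components.
A C (1): add — endpoints in different components.
C F (4): add — endpoints in different components.
B F (5): skip — B and F already connected.
C E (5): add — endpoints in different components.
E F (7): skip — E and F already connected.
C D (8): add — endpoints in different components.
MST edges: A B, A C, C F, C E, C D; total weight 1+1+4+5+8 = 19.

19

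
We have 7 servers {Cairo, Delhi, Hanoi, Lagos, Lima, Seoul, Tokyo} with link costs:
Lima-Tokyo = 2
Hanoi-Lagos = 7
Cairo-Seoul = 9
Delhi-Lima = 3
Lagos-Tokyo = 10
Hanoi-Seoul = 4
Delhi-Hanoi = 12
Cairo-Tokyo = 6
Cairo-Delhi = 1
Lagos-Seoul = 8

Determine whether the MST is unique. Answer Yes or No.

Yes

Kruskal's algorithm — process edges by increasing weight (ties by edge label):
Cairo-Delhi (1): add. Components now {Lagos} {Hanoi} {Tokyo} {Cairo,Delhi} {Lima} {Seoul}
Lima-Tokyo (2): add. Components now {Lagos} {Hanoi} {Lima,Tokyo} {Cairo,Delhi} {Seoul}
Delhi-Lima (3): add. Components now {Lagos} {Hanoi} {Cairo,Delhi,Lima,Tokyo} {Seoul}
Hanoi-Seoul (4): add. Components now {Lagos} {Hanoi,Seoul} {Cairo,Delhi,Lima,Tokyo}
Cairo-Tokyo (6): skip — Tokyo and Cairo already connected.
Hanoi-Lagos (7): add. Components now {Hanoi,Lagos,Seoul} {Cairo,Delhi,Lima,Tokyo}
Lagos-Seoul (8): skip — Lagos and Seoul already connected.
Cairo-Seoul (9): add. Components now {Cairo,Delhi,Hanoi,Lagos,Lima,Seoul,Tokyo}
Every non-tree edge has weight strictly greater than the heaviest edge on the tree path between its endpoints, so the MST is unique.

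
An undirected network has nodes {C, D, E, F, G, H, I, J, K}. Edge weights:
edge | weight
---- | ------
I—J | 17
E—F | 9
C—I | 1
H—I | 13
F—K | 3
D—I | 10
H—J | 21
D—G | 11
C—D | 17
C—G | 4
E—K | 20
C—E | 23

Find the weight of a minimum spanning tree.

80

Prim's algorithm from H:
Step 1: frontier [H—I 13, H—J 21] → take H—I (13); add I.
Step 2: frontier [H—J 21, C—I 1, D—I 10, I—J 17] → take C—I (1); add C.
Step 3: frontier [C—G 4, C—D 17, C—E 23, H—J 21, D—I 10, I—J 17] → take C—G (4); add G.
Step 4: frontier [C—D 17, C—E 23, D—G 11, H—J 21, D—I 10, I—J 17] → take D—I (10); add D.
Step 5: frontier [C—E 23, H—J 21, I—J 17] → take I—J (17); add J.
Step 6: frontier [C—E 23] → take C—E (23); add E.
Step 7: frontier [E—F 9, E—K 20] → take E—F (9); add F.
Step 8: frontier [E—K 20, F—K 3] → take F—K (3); add K.
MST edges: H—I, C—I, C—G, D—I, I—J, C—E, E—F, F—K; total weight 13+1+4+10+17+23+9+3 = 80.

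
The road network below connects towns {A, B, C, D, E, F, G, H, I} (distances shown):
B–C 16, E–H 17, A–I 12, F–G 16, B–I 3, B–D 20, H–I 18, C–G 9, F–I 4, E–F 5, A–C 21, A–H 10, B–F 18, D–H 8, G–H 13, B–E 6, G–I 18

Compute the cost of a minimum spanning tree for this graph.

64

Kruskal: consider edges lightest-first.
B–I (3): add — endpoints in different components.
F–I (4): add — endpoints in different components.
E–F (5): add — endpoints in different components.
B–E (6): skip — B and E already connected.
D–H (8): add — endpoints in different components.
C–G (9): add — endpoints in different components.
A–H (10): add — endpoints in different components.
A–I (12): add — endpoints in different components.
G–H (13): add — endpoints in different components.
MST edges: B–I, F–I, E–F, D–H, C–G, A–H, A–I, G–H; total weight 3+4+5+8+9+10+12+13 = 64.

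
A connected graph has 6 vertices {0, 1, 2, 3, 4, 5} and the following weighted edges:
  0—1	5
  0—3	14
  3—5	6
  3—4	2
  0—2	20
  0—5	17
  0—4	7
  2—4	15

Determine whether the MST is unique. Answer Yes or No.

Yes

Kruskal: consider edges lightest-first.
3—4 (2): add — endpoints in different components.
0—1 (5): add — endpoints in different components.
3—5 (6): add — endpoints in different components.
0—4 (7): add — endpoints in different components.
0—3 (14): skip — 0 and 3 already connected.
2—4 (15): add — endpoints in different components.
Every non-tree edge has weight strictly greater than the heaviest edge on the tree path between its endpoints, so the MST is unique.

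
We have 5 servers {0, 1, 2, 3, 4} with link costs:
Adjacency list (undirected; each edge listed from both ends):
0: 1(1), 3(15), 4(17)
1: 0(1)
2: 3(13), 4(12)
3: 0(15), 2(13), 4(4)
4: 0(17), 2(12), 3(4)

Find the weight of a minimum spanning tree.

Kruskal's algorithm — process edges by increasing weight (ties by edge label):
0-1 (1): add. Components now {0,1} {2} {3} {4}
3-4 (4): add. Components now {0,1} {2} {3,4}
2-4 (12): add. Components now {0,1} {2,3,4}
2-3 (13): skip — 2 and 3 already connected.
0-3 (15): add. Components now {0,1,2,3,4}
MST edges: 0-1, 3-4, 2-4, 0-3; total weight 1+4+12+15 = 32.

32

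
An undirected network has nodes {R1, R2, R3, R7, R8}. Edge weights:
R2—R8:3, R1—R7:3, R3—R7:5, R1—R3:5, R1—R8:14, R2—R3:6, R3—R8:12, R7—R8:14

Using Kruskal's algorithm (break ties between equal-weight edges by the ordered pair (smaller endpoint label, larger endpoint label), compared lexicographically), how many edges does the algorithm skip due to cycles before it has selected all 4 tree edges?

1

Sort edges by weight, then run Kruskal:
R1—R7 (3): add — endpoints in different components.
R2—R8 (3): add — endpoints in different components.
R1—R3 (5): add — endpoints in different components.
R3—R7 (5): skip — R3 and R7 already connected.
R2—R3 (6): add — endpoints in different components.
Edges rejected before the tree was complete: 1.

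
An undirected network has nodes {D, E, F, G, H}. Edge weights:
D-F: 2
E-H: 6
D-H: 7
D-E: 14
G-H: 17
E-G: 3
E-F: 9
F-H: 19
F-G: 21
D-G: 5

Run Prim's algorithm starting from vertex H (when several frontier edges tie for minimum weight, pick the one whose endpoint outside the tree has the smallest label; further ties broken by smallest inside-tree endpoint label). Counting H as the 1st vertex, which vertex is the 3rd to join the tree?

G

Grow the tree from H using Prim:
Step 1: cheapest edge leaving the tree is E-H (6); add E.
Step 2: cheapest edge leaving the tree is E-G (3); add G.
Step 3: cheapest edge leaving the tree is D-G (5); add D.
Step 4: cheapest edge leaving the tree is D-F (2); add F.
Vertex order: H, E, G, D, F. The 3rd vertex is G.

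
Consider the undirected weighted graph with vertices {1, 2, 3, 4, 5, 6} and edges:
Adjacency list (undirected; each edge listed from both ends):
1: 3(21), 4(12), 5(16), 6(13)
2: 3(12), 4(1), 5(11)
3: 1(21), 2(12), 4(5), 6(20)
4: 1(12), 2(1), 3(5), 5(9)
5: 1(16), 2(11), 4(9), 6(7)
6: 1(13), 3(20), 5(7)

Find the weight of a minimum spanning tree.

Kruskal's algorithm — process edges by increasing weight (ties by edge label):
2—4 (1): add — endpoints in different components.
3—4 (5): add — endpoints in different components.
5—6 (7): add — endpoints in different components.
4—5 (9): add — endpoints in different components.
2—5 (11): skip — 2 and 5 already connected.
1—4 (12): add — endpoints in different components.
MST edges: 2—4, 3—4, 5—6, 4—5, 1—4; total weight 1+5+7+9+12 = 34.

34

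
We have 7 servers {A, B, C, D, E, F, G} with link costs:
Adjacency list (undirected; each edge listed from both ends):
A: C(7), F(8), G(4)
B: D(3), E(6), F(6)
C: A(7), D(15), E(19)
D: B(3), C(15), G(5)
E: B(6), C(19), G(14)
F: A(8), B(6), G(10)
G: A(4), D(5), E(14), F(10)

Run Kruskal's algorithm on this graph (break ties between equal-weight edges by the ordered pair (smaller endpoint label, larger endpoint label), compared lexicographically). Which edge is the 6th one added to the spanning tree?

A-C

Sort edges by weight, then run Kruskal:
B-D (3): add. Components now {A} {B,D} {C} {E} {F} {G}
A-G (4): add. Components now {A,G} {B,D} {C} {E} {F}
D-G (5): add. Components now {A,B,D,G} {C} {E} {F}
B-E (6): add. Components now {A,B,D,E,G} {C} {F}
B-F (6): add. Components now {A,B,D,E,F,G} {C}
A-C (7): add. Components now {A,B,C,D,E,F,G}
The 6th edge added is A-C.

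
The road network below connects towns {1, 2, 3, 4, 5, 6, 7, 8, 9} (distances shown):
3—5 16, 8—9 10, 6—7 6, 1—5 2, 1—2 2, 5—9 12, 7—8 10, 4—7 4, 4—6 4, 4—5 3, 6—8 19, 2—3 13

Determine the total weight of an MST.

Kruskal's algorithm — process edges by increasing weight (ties by edge label):
1—2 (2): add — endpoints in different components.
1—5 (2): add — endpoints in different components.
4—5 (3): add — endpoints in different components.
4—6 (4): add — endpoints in different components.
4—7 (4): add — endpoints in different components.
6—7 (6): skip — 6 and 7 already connected.
7—8 (10): add — endpoints in different components.
8—9 (10): add — endpoints in different components.
5—9 (12): skip — 5 and 9 already connected.
2—3 (13): add — endpoints in different components.
MST edges: 1—2, 1—5, 4—5, 4—6, 4—7, 7—8, 8—9, 2—3; total weight 2+2+3+4+4+10+10+13 = 48.

48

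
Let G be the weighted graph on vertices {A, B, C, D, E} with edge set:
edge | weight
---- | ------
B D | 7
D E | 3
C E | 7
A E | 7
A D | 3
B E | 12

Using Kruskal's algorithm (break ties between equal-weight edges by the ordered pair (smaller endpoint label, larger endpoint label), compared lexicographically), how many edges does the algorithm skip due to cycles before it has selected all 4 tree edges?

1

Kruskal's algorithm — process edges by increasing weight (ties by edge label):
A D (3): add — endpoints in different components.
D E (3): add — endpoints in different components.
A E (7): skip — A and E already connected.
B D (7): add — endpoints in different components.
C E (7): add — endpoints in different components.
Edges rejected before the tree was complete: 1.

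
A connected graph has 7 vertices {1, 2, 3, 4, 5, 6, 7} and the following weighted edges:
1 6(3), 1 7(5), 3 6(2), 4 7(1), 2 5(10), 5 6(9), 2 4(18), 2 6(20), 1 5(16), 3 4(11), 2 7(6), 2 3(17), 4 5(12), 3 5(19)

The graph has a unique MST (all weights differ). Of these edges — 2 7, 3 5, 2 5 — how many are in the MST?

1

Kruskal: consider edges lightest-first.
4 7 (1): add. Components now {1} {2} {3} {4,7} {5} {6}
3 6 (2): add. Components now {1} {2} {3,6} {4,7} {5}
1 6 (3): add. Components now {1,3,6} {2} {4,7} {5}
1 7 (5): add. Components now {1,3,4,6,7} {2} {5}
2 7 (6): add. Components now {1,2,3,4,6,7} {5}
5 6 (9): add. Components now {1,2,3,4,5,6,7}
MST edge set: {4 7, 3 6, 1 6, 1 7, 2 7, 5 6}.
Of the listed edges, {2 7} are in the MST → 1.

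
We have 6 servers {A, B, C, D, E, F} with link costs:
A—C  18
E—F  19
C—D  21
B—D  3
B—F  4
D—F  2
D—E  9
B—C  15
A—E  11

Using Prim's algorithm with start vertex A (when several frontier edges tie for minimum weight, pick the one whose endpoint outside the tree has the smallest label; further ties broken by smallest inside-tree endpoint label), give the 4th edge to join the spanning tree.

Prim's algorithm from A:
Step 1: frontier [A—E 11, A—C 18] → take A—E (11); add E.
Step 2: frontier [A—C 18, D—E 9, E—F 19] → take D—E (9); add D.
Step 3: frontier [A—C 18, D—F 2, B—D 3, C—D 21, E—F 19] → take D—F (2); add F.
Step 4: frontier [A—C 18, B—D 3, C—D 21, B—F 4] → take B—D (3); add B.
Step 5: frontier [A—C 18, B—C 15, C—D 21] → take B—C (15); add C.
The 4th edge added is B—D.

B-D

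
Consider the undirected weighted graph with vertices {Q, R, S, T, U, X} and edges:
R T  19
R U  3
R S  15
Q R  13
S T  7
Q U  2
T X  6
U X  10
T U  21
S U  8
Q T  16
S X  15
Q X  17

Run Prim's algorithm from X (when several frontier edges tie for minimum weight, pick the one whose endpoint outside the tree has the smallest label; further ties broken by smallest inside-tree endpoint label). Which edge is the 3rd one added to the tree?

Prim's algorithm from X:
Step 1: frontier [T X 6, U X 10, S X 15, Q X 17] → take T X (6); add T.
Step 2: frontier [S T 7, Q T 16, R T 19, T U 21, U X 10, S X 15, Q X 17] → take S T (7); add S.
Step 3: frontier [S U 8, R S 15, Q T 16, R T 19, T U 21, U X 10, Q X 17] → take S U (8); add U.
Step 4: frontier [R S 15, Q T 16, R T 19, Q U 2, R U 3, Q X 17] → take Q U (2); add Q.
Step 5: frontier [Q R 13, R S 15, R T 19, R U 3] → take R U (3); add R.
The 3rd edge added is S U.

S-U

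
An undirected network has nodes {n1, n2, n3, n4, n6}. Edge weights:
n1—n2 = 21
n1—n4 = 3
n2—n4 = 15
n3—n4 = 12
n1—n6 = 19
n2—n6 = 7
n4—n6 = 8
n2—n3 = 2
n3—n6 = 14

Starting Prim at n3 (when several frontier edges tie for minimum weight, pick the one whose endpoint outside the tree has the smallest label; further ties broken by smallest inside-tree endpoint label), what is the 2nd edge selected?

n2-n6

Grow the tree from n3 using Prim:
Step 1: cheapest edge leaving the tree is n2—n3 (2); add n2.
Step 2: cheapest edge leaving the tree is n2—n6 (7); add n6.
Step 3: cheapest edge leaving the tree is n4—n6 (8); add n4.
Step 4: cheapest edge leaving the tree is n1—n4 (3); add n1.
The 2nd edge added is n2—n6.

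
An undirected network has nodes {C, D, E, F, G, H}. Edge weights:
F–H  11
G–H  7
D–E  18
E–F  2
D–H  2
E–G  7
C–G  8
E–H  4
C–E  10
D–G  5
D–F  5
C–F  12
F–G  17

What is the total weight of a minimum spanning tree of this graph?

21

Sort edges by weight, then run Kruskal:
D–H (2): add — endpoints in different components.
E–F (2): add — endpoints in different components.
E–H (4): add — endpoints in different components.
D–F (5): skip — D and F already connected.
D–G (5): add — endpoints in different components.
E–G (7): skip — E and G already connected.
G–H (7): skip — G and H already connected.
C–G (8): add — endpoints in different components.
MST edges: D–H, E–F, E–H, D–G, C–G; total weight 2+2+4+5+8 = 21.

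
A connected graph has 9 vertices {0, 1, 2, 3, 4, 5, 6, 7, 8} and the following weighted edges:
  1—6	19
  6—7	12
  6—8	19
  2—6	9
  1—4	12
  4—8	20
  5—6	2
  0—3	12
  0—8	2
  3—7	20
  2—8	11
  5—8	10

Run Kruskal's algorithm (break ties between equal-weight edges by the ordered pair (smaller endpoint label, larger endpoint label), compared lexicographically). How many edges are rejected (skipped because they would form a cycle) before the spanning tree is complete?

Sort edges by weight, then run Kruskal:
0—8 (2): add — endpoints in different components.
5—6 (2): add — endpoints in different components.
2—6 (9): add — endpoints in different components.
5—8 (10): add — endpoints in different components.
2—8 (11): skip — 2 and 8 already connected.
0—3 (12): add — endpoints in different components.
1—4 (12): add — endpoints in different components.
6—7 (12): add — endpoints in different components.
1—6 (19): add — endpoints in different components.
Edges rejected before the tree was complete: 1.

1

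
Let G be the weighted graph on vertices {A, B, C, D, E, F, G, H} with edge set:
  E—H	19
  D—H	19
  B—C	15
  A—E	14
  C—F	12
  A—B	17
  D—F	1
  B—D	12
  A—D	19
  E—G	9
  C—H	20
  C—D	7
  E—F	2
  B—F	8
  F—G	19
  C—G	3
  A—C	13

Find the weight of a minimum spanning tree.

Prim's algorithm from D:
Step 1: cheapest edge leaving the tree is D—F (1); add F.
Step 2: cheapest edge leaving the tree is E—F (2); add E.
Step 3: cheapest edge leaving the tree is C—D (7); add C.
Step 4: cheapest edge leaving the tree is C—G (3); add G.
Step 5: cheapest edge leaving the tree is B—F (8); add B.
Step 6: cheapest edge leaving the tree is A—C (13); add A.
Step 7: cheapest edge leaving the tree is D—H (19); add H.
MST edges: D—F, E—F, C—D, C—G, B—F, A—C, D—H; total weight 1+2+7+3+8+13+19 = 53.

53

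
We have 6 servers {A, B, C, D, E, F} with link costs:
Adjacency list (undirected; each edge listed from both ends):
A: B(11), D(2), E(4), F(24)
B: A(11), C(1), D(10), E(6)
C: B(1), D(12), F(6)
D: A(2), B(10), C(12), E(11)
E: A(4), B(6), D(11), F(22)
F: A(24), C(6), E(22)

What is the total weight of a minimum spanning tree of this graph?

19

Grow the tree from B using Prim:
Step 1: frontier [B C 1, B E 6, B D 10, A B 11] → take B C (1); add C.
Step 2: frontier [B E 6, B D 10, A B 11, C F 6, C D 12] → take B E (6); add E.
Step 3: frontier [B D 10, A B 11, C F 6, C D 12, A E 4, D E 11, E F 22] → take A E (4); add A.
Step 4: frontier [A D 2, A F 24, B D 10, C F 6, C D 12, D E 11, E F 22] → take A D (2); add D.
Step 5: frontier [A F 24, C F 6, E F 22] → take C F (6); add F.
MST edges: B C, B E, A E, A D, C F; total weight 1+6+4+2+6 = 19.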